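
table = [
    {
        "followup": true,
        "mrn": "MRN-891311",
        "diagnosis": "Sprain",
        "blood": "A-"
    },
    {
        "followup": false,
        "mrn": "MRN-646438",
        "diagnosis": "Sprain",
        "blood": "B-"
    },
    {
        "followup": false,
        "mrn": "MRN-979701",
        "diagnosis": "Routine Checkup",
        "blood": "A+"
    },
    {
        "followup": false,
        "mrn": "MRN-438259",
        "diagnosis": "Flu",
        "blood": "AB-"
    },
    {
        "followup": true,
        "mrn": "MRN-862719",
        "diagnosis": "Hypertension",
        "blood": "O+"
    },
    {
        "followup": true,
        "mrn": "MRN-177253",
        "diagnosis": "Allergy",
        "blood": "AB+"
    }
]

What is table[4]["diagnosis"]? "Hypertension"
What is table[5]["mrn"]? "MRN-177253"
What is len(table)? 6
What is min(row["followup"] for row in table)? False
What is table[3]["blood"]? "AB-"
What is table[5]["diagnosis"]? "Allergy"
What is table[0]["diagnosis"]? "Sprain"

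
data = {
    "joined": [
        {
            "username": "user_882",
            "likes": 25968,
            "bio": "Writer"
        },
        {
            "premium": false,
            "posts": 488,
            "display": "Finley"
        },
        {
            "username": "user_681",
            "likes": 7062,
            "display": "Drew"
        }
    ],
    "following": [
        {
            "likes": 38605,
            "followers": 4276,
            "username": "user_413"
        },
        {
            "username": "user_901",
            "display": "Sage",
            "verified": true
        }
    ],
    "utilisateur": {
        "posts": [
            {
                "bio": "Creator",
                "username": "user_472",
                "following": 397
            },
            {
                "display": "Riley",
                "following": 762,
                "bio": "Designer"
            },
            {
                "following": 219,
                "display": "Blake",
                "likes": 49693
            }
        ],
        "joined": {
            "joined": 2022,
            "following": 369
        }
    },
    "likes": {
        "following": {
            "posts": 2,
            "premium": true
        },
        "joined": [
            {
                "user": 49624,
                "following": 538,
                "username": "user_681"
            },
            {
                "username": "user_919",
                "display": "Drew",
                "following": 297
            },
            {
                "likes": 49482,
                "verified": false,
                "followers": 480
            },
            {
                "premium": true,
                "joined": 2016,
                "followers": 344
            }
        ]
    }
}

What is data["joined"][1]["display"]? "Finley"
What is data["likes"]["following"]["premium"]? True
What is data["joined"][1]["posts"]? 488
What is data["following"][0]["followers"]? 4276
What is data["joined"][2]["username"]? "user_681"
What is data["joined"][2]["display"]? "Drew"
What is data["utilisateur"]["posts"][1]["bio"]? "Designer"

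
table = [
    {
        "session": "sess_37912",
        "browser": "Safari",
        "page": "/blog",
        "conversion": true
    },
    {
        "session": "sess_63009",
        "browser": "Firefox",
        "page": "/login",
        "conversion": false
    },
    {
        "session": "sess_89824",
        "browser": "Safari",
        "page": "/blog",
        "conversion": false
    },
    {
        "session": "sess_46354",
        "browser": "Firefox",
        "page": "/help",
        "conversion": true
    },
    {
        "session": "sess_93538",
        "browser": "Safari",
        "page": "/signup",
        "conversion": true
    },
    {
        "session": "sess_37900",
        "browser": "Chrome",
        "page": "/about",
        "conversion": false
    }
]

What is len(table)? 6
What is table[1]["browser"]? "Firefox"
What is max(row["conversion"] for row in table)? True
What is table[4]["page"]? "/signup"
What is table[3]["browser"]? "Firefox"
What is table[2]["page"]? "/blog"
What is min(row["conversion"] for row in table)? False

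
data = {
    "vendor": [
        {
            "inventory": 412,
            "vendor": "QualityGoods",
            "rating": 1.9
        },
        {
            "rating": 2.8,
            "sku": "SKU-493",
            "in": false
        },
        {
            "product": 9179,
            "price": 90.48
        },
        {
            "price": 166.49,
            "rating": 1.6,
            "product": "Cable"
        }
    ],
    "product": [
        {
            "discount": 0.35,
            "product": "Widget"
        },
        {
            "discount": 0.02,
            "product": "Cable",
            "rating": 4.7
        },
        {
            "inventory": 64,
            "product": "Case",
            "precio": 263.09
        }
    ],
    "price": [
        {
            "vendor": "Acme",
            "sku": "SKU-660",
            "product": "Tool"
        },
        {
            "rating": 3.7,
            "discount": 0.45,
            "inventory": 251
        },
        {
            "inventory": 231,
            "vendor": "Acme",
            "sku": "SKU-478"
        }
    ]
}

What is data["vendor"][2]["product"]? 9179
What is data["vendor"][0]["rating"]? 1.9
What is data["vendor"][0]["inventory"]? 412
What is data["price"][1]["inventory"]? 251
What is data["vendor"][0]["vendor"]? "QualityGoods"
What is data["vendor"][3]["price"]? 166.49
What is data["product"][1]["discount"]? 0.02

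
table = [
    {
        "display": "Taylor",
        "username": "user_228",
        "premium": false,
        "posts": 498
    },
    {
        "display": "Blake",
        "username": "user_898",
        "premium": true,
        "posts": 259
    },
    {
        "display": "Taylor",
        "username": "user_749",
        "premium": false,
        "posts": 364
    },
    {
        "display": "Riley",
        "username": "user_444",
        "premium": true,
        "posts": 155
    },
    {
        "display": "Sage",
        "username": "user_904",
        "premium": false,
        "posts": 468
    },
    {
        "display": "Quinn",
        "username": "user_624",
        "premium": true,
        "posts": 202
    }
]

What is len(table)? 6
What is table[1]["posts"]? 259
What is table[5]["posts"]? 202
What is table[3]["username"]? "user_444"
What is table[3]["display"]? "Riley"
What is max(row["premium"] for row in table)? True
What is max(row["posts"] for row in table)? 498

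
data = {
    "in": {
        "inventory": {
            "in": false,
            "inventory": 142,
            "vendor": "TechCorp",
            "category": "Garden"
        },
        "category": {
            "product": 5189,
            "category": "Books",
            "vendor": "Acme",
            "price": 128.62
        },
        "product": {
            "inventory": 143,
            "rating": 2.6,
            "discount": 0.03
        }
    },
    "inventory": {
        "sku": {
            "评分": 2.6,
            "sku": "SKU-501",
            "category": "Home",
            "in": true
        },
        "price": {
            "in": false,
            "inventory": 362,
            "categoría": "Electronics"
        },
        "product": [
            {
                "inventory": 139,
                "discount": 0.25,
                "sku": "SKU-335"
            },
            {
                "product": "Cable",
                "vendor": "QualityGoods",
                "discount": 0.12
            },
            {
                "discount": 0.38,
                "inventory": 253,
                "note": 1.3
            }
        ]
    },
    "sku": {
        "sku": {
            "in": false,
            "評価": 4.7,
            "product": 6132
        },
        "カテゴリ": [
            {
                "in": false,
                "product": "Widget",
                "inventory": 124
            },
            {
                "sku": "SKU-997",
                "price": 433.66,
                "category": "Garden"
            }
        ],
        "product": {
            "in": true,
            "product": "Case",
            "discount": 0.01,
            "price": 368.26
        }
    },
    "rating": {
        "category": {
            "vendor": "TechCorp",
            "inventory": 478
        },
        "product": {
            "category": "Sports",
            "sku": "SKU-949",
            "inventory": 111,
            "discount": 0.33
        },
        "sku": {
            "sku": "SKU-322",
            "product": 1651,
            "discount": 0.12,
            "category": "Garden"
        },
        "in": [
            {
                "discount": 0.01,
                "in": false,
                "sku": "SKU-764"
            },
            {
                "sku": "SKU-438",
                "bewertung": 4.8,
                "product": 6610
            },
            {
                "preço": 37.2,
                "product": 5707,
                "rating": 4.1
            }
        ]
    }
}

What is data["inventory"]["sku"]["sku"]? "SKU-501"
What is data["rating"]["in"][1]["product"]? 6610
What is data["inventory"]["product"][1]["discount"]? 0.12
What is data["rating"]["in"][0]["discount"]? 0.01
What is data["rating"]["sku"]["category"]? "Garden"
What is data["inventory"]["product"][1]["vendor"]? "QualityGoods"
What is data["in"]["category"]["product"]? 5189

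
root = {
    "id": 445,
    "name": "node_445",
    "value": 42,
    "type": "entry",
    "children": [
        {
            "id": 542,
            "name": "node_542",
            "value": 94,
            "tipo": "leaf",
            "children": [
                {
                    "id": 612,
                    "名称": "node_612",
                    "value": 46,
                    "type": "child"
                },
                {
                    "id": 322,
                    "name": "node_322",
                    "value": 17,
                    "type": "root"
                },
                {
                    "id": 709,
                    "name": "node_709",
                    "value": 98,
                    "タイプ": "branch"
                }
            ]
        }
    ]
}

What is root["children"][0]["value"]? 94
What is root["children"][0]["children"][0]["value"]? 46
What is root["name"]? "node_445"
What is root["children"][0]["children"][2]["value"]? 98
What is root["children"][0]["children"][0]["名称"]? "node_612"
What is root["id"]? 445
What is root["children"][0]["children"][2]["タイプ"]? "branch"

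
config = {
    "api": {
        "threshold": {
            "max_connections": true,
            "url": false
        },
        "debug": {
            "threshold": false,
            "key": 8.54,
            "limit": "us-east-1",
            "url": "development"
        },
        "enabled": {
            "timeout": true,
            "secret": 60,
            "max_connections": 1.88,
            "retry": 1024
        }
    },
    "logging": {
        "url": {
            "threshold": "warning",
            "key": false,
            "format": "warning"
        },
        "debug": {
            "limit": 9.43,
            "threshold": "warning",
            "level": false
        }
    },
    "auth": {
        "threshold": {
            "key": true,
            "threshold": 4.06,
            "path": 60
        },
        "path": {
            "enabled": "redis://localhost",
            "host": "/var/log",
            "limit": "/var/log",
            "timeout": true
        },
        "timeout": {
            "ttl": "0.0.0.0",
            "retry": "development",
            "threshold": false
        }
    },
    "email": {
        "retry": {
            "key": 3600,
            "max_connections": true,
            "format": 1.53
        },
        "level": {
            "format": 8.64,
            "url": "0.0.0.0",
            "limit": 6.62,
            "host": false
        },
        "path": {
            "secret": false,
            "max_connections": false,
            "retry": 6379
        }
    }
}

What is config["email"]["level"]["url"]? "0.0.0.0"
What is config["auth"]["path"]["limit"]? "/var/log"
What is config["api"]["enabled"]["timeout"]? True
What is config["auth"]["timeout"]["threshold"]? False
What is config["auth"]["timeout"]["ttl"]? "0.0.0.0"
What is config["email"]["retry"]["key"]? 3600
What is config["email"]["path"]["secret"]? False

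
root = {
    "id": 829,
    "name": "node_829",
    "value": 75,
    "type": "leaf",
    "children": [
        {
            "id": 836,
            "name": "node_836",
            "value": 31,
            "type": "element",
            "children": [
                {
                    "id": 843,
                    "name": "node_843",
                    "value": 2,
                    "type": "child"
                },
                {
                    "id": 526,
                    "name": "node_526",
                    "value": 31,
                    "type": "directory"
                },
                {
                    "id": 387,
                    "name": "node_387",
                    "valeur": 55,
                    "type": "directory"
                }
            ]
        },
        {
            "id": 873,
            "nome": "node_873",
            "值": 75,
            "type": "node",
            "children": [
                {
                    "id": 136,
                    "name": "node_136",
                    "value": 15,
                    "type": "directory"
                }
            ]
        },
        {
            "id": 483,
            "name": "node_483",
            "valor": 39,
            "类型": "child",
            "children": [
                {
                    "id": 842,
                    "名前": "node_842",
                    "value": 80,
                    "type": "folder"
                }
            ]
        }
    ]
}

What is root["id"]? 829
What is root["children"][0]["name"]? "node_836"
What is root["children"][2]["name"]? "node_483"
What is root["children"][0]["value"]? 31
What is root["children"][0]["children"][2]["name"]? "node_387"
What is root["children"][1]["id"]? 873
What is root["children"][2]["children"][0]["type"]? "folder"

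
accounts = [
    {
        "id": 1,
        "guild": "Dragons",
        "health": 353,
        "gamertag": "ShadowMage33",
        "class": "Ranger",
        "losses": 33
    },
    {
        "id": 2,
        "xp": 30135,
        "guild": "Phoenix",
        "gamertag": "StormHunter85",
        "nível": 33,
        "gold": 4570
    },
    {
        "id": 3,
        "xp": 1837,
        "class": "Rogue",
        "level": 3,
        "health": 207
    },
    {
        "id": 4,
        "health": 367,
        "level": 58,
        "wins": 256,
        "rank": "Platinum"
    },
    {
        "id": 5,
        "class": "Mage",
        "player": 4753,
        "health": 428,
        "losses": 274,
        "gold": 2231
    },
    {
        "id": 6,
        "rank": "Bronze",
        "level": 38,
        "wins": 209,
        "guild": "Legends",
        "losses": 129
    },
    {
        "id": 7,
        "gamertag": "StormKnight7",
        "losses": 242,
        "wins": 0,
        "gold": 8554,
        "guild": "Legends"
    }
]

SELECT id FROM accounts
[1, 2, 3, 4, 5, 6, 7]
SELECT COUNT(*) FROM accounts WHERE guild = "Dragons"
1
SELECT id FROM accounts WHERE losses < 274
[1, 6, 7]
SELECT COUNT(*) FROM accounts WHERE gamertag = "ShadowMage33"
1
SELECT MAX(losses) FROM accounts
274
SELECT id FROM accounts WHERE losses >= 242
[5, 7]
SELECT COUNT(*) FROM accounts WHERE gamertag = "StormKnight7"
1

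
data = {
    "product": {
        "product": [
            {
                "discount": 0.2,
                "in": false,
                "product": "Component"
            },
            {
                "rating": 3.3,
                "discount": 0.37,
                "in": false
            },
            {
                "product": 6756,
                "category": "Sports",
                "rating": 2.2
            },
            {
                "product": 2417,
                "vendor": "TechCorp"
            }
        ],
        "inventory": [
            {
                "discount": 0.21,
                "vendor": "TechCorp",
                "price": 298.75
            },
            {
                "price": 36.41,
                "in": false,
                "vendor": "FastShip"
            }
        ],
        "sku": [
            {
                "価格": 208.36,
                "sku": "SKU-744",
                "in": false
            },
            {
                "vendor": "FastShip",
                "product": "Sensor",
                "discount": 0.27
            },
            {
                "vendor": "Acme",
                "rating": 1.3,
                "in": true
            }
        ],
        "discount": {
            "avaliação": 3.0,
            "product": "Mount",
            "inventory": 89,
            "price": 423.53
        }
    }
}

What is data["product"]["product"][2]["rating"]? 2.2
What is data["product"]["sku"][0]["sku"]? "SKU-744"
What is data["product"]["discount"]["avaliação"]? 3.0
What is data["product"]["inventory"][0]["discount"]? 0.21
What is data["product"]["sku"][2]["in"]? True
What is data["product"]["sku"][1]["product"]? "Sensor"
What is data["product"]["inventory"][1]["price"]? 36.41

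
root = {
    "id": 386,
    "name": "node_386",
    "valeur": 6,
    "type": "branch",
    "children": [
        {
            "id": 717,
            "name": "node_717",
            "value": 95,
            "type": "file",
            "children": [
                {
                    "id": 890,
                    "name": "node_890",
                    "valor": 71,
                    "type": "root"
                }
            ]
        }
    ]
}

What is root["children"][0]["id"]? 717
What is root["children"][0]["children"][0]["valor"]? 71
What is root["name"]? "node_386"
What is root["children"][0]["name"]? "node_717"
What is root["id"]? 386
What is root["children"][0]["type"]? "file"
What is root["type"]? "branch"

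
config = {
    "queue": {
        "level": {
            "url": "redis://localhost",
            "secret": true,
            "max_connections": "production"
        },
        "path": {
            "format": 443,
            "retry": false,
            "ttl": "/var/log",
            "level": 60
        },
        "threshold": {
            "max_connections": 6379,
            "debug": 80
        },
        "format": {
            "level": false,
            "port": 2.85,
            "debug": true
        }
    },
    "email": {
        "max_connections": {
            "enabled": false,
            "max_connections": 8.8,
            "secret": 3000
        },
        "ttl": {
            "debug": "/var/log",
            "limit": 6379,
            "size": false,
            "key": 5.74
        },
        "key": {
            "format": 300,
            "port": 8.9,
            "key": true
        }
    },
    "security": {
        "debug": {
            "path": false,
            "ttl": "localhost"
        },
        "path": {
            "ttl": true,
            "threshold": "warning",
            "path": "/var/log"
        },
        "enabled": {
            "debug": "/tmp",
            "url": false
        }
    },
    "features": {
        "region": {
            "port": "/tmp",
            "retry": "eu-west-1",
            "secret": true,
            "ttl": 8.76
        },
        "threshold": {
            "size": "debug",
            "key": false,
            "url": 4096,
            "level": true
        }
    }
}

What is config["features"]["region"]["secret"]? True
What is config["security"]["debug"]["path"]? False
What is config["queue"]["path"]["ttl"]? "/var/log"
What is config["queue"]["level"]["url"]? "redis://localhost"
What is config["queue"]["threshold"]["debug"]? 80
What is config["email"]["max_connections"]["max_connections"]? 8.8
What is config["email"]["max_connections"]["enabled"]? False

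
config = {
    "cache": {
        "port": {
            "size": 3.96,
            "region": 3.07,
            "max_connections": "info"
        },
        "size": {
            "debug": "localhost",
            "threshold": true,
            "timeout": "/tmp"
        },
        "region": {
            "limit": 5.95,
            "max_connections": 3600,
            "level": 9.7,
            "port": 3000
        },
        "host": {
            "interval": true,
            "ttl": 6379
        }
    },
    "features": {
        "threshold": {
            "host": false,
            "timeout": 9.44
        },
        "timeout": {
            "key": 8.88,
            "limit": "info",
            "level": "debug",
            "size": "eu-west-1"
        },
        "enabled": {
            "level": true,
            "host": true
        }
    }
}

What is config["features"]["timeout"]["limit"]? "info"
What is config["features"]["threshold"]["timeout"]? 9.44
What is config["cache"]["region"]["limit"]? 5.95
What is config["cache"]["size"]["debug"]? "localhost"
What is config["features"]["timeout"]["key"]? 8.88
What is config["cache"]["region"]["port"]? 3000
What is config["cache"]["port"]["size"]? 3.96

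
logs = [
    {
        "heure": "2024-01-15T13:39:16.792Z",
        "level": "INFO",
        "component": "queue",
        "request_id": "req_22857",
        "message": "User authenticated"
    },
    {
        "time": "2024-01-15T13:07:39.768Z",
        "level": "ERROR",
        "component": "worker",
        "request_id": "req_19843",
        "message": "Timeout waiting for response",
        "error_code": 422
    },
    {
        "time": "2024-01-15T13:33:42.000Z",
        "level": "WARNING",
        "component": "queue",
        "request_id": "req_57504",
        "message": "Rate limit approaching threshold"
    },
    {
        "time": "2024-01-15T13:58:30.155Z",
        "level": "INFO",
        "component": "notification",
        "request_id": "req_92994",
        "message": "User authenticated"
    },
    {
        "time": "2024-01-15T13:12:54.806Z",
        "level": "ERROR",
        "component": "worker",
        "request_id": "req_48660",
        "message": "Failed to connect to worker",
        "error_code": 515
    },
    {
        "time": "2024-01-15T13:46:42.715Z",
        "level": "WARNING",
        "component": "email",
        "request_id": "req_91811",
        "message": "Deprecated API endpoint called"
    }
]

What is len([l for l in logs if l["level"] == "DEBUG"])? 0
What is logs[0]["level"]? "INFO"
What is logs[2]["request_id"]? "req_57504"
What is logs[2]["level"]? "WARNING"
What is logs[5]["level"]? "WARNING"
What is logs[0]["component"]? "queue"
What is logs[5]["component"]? "email"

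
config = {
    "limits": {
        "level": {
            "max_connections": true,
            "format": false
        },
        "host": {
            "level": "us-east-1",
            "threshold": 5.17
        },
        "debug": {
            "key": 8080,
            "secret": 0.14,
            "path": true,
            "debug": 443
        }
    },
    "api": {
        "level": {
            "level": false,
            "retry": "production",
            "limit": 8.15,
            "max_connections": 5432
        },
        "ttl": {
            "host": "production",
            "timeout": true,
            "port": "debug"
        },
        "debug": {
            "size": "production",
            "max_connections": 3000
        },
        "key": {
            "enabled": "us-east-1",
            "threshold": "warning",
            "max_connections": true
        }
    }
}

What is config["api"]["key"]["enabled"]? "us-east-1"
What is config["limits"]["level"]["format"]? False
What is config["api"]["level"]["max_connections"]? 5432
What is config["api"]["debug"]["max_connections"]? 3000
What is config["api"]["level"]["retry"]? "production"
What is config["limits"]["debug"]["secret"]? 0.14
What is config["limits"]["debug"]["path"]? True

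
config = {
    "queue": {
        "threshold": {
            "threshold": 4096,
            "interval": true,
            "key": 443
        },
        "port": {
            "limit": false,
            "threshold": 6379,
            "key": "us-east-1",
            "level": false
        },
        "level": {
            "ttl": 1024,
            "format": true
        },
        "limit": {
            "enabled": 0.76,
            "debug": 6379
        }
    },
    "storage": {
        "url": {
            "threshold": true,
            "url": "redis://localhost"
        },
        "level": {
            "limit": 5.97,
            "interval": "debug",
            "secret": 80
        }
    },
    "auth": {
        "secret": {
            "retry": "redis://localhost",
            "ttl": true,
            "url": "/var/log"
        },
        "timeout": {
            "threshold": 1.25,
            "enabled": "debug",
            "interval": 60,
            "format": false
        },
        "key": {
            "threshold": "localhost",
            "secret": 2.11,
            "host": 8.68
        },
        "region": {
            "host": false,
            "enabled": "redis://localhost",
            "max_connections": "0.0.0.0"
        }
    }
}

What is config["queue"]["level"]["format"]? True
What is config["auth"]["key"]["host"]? 8.68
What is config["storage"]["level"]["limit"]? 5.97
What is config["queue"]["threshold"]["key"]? 443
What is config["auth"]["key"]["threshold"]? "localhost"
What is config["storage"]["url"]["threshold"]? True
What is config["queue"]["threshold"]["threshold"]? 4096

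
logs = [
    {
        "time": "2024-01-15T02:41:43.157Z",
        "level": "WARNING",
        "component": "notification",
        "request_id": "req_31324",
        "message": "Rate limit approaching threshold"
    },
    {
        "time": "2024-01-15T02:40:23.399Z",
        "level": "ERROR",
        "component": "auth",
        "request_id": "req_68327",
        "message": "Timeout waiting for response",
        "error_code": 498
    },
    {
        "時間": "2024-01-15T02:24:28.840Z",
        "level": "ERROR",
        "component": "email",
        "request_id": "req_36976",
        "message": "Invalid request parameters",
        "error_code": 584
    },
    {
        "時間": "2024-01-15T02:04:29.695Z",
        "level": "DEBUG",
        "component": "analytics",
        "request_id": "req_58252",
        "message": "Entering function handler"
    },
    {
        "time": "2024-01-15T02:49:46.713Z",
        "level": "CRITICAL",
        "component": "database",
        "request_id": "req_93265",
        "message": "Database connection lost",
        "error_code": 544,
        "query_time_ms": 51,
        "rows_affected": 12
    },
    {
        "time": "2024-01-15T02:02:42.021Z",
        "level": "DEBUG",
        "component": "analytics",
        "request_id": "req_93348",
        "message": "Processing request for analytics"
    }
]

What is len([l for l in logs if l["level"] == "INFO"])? 0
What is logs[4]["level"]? "CRITICAL"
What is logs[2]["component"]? "email"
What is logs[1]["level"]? "ERROR"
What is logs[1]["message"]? "Timeout waiting for response"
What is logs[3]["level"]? "DEBUG"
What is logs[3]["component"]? "analytics"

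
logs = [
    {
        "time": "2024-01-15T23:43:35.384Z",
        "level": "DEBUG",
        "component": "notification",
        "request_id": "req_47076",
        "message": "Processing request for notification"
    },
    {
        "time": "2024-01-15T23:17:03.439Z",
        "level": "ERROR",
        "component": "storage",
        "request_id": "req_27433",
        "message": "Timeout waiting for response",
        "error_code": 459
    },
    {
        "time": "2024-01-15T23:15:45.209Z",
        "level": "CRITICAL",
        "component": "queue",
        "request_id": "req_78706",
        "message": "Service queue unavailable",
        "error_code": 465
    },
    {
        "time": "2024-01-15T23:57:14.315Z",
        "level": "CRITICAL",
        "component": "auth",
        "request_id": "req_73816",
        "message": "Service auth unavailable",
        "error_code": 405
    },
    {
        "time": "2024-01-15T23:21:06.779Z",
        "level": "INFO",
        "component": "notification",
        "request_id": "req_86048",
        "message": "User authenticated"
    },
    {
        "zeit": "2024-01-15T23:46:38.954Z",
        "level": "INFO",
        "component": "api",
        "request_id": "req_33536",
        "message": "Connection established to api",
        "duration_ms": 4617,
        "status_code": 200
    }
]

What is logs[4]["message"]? "User authenticated"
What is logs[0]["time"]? "2024-01-15T23:43:35.384Z"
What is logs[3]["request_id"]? "req_73816"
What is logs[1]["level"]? "ERROR"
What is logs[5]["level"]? "INFO"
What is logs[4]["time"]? "2024-01-15T23:21:06.779Z"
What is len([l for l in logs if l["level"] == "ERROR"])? 1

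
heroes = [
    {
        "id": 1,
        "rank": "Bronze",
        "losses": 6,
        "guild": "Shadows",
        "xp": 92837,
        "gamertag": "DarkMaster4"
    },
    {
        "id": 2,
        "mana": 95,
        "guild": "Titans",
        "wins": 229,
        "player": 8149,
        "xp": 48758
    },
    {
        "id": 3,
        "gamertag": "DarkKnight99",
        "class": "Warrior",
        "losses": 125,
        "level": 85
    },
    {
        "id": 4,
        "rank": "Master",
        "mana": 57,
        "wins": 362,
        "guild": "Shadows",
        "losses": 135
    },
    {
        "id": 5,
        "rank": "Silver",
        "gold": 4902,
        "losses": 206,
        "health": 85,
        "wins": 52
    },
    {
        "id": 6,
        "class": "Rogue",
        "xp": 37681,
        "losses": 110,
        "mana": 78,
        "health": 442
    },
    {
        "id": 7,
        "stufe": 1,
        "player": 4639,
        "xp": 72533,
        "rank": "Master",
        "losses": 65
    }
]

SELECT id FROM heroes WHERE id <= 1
[1]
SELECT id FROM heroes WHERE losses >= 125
[3, 4, 5]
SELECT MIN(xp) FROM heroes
37681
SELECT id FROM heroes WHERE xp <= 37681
[6]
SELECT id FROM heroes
[1, 2, 3, 4, 5, 6, 7]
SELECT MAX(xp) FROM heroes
92837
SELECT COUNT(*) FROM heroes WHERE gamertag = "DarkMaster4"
1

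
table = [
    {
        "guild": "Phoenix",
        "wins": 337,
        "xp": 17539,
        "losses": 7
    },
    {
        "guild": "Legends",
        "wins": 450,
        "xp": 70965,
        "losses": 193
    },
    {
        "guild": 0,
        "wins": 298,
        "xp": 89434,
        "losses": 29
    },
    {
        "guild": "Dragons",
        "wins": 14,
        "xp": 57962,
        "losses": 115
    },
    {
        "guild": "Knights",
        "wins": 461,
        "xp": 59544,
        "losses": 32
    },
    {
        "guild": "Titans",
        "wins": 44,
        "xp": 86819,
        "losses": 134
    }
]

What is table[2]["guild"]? 0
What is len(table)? 6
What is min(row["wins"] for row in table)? 14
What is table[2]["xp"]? 89434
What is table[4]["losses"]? 32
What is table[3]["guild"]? "Dragons"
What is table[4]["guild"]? "Knights"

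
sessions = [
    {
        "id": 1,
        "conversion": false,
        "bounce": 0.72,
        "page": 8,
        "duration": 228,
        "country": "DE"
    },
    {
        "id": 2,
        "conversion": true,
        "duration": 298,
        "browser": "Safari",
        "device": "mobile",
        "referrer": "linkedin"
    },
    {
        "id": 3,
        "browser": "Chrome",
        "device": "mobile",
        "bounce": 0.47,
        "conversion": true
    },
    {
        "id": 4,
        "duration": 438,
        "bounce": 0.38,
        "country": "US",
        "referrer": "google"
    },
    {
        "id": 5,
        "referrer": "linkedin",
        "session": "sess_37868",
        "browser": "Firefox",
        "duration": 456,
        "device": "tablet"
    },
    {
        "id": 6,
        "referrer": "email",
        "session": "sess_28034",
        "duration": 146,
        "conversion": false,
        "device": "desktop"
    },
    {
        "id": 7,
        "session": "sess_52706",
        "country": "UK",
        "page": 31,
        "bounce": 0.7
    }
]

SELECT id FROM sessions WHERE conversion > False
[2, 3]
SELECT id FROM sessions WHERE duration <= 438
[1, 2, 4, 6]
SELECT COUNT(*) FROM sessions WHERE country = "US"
1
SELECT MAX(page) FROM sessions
31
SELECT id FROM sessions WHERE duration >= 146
[1, 2, 4, 5, 6]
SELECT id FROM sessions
[1, 2, 3, 4, 5, 6, 7]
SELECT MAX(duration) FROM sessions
456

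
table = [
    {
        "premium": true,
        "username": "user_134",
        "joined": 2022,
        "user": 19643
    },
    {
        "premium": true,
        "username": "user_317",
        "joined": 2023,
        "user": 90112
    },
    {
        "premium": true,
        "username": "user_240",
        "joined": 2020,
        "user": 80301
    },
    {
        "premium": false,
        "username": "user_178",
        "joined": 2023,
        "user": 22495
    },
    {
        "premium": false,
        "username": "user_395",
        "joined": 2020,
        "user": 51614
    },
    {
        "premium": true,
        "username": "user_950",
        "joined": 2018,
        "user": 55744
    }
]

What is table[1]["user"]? 90112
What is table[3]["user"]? 22495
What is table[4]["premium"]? False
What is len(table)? 6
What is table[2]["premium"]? True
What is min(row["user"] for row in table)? 19643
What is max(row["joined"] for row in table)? 2023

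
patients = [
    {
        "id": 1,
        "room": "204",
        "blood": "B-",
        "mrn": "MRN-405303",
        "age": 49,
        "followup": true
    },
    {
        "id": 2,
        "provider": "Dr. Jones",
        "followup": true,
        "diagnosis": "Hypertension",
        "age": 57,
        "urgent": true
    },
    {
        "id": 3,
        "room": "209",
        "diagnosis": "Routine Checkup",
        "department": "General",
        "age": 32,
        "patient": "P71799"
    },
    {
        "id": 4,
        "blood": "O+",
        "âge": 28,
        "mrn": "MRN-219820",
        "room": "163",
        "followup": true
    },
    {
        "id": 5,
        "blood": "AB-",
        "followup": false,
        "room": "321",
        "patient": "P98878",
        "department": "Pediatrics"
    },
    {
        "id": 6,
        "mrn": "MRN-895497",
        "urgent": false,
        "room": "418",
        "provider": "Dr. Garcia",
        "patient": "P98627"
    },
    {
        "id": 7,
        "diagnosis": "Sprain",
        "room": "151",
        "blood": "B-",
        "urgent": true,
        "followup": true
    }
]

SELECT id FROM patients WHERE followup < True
[5]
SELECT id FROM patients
[1, 2, 3, 4, 5, 6, 7]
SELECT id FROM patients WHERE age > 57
[]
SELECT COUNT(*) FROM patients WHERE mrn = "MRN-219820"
1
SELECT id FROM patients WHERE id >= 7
[7]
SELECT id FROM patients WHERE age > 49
[2]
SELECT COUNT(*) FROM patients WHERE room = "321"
1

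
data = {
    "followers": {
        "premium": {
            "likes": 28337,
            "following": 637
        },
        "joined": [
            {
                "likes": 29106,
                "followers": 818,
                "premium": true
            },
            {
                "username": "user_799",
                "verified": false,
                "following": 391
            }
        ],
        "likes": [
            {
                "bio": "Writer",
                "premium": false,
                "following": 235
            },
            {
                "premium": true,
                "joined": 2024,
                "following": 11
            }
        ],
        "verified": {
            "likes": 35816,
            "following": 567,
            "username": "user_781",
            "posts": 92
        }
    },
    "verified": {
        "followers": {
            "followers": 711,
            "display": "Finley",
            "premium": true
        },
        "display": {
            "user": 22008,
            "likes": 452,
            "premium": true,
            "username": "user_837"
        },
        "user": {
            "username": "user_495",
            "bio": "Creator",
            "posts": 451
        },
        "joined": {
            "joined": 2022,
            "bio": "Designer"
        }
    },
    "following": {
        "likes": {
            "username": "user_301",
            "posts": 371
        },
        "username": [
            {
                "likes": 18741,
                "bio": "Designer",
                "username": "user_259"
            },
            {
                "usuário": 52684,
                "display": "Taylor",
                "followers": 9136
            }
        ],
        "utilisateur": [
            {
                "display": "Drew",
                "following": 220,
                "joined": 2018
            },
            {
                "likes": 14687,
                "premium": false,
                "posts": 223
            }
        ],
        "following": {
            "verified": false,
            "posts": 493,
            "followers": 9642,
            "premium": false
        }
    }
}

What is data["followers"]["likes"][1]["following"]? 11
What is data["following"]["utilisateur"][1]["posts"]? 223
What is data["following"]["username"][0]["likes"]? 18741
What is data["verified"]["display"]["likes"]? 452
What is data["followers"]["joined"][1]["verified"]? False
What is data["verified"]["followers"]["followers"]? 711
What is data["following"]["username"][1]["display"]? "Taylor"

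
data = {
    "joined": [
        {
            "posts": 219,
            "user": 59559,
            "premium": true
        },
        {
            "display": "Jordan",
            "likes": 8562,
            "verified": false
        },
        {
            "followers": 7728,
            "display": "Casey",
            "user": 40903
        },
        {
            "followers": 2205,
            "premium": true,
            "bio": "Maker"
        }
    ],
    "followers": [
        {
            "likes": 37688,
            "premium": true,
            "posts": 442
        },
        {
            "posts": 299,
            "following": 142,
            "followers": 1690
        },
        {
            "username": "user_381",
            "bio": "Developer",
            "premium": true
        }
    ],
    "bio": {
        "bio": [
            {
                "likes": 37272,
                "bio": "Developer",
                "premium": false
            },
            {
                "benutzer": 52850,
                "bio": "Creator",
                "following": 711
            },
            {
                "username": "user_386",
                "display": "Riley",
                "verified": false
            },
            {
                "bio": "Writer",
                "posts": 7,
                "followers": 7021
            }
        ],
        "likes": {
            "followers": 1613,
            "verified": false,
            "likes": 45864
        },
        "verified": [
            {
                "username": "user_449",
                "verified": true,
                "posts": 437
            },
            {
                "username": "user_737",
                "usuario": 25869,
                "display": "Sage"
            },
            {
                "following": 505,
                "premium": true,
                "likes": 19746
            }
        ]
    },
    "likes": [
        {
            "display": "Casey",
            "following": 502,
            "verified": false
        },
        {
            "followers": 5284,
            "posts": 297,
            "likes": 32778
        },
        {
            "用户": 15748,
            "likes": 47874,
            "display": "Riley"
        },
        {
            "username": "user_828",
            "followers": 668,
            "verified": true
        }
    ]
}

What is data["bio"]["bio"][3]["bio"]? "Writer"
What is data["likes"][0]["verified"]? False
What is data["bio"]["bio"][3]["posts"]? 7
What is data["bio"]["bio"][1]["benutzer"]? 52850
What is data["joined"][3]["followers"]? 2205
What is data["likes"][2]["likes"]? 47874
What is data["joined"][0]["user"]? 59559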